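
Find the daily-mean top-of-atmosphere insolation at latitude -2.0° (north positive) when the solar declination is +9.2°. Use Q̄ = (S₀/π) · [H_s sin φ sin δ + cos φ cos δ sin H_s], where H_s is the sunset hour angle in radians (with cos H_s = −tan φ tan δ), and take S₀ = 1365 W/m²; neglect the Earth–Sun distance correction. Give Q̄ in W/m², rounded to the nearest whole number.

cos H_s = −tan(-2.0°) · tan(9.2°) = 0.0057, so H_s = arccos(0.0057) = 89.67°. In radians, H_s = 1.5650.
H_s sin φ sin δ = 1.5650 × -0.0349 × 0.1599 = -0.0087.
cos φ cos δ sin H_s = 0.9994 × 0.9871 × 1.0000 = 0.9865.
Q̄ = (1365/π) × (-0.0087 + 0.9865) = 434.49 × 0.9778 = 424.84 W/m².

425 W/m²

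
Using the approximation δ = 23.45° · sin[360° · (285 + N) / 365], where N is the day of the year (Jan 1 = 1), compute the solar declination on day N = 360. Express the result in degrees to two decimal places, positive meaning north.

360 × (285 + 360) / 365 = 636.164°; sin(636.164°) = -0.9942.
δ = 23.45 × -0.9942 = -23.314° ≈ -23.31°.

-23.31°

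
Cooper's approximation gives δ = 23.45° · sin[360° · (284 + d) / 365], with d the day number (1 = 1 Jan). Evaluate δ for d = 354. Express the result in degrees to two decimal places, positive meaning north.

-23.45°

360 × (284 + 354) / 365 = 629.260°; sin(629.260°) = -0.9999.
δ = 23.45 × -0.9999 = -23.448° ≈ -23.45°.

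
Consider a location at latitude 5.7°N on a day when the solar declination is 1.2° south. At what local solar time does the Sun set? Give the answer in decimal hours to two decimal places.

The sunset hour angle satisfies cos H_s = −tan φ tan δ = 0.0021, giving H_s = 89.88°.
Sunset is at 12 + H_s/15 = 12 + 5.992 = 17.992 h local solar time.

17.99 h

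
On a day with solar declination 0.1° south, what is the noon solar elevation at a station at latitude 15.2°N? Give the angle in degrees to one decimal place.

74.7°

At local solar noon the hour angle is zero, so the elevation is 90° − |φ − δ| = 90° − |15.2° − (-0.1°)| = 90° − 15.3° = 74.7°.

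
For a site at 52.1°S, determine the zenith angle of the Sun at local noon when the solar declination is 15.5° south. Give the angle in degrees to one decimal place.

At local solar noon the hour angle is zero, so the zenith angle is |φ − δ| = |-52.1° − (-15.5°)| = 36.6°.

36.6°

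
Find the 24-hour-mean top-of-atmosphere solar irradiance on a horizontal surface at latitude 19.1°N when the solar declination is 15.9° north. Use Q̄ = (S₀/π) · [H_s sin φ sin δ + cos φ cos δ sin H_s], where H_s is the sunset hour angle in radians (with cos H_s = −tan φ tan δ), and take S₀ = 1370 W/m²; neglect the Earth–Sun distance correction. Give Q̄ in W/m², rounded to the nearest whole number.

The sunset hour angle satisfies cos H_s = −tan φ tan δ = -0.0986, giving H_s = 95.66°. In radians, H_s = 1.6696.
H_s sin φ sin δ = 1.6696 × 0.3272 × 0.2740 = 0.1497.
cos φ cos δ sin H_s = 0.9449 × 0.9617 × 0.9951 = 0.9043.
Q̄ = (1370/π) × (0.1497 + 0.9043) = 436.08 × 1.0540 = 459.63 W/m².

460 W/m²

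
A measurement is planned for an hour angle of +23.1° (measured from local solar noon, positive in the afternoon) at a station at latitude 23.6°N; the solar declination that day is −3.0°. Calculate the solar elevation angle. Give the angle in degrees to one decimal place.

55.2°

cos θ_z = sin φ sin δ + cos φ cos δ cos H = (0.4003)(-0.0523) + (0.9164)(0.9986)(0.9198) = 0.8208.
θ_z = arccos(0.8208) = 34.84°, so the elevation is 90° − 34.84° = 55.16°.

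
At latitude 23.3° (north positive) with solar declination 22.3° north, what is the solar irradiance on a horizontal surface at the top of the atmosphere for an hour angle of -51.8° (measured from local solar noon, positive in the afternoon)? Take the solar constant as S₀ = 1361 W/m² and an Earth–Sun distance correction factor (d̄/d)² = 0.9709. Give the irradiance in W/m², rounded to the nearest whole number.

With φ = 23.3°, δ = 22.3°, H = -51.80°: sin φ sin δ = 0.1501, cos φ cos δ cos H = 0.5255, so cos θ_z = 0.6756.
Top-of-atmosphere irradiance = S₀ (d̄/d)² cos θ_z = 1361 × 0.9709 × 0.6756 = 892.73 W/m².

893 W/m²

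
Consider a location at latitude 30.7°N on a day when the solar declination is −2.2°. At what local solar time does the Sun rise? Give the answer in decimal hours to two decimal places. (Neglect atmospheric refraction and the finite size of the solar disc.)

6.09 h

The sunset hour angle satisfies cos H_s = −tan φ tan δ = 0.0228, giving H_s = 88.69°.
Sunrise is at 12 − H_s/15 = 12 − 5.913 = 6.087 h local solar time.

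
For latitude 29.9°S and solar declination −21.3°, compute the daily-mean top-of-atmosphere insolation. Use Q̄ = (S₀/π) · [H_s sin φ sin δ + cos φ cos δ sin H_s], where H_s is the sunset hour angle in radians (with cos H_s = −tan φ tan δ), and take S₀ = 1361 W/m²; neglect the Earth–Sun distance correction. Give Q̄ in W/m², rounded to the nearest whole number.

482 W/m²

The sunset hour angle satisfies cos H_s = −tan φ tan δ = -0.2242, giving H_s = 102.96°. In radians, H_s = 1.7970.
H_s sin φ sin δ = 1.7970 × -0.4985 × -0.3633 = 0.3254.
cos φ cos δ sin H_s = 0.8669 × 0.9317 × 0.9745 = 0.7871.
Q̄ = (1361/π) × (0.3254 + 0.7871) = 433.22 × 1.1125 = 481.96 W/m².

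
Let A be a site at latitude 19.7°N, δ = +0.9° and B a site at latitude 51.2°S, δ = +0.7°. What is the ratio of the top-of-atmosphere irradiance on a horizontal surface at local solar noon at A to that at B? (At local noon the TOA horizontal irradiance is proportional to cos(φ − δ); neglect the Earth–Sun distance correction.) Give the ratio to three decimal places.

1.534

A: cos θ_z = cos(19.7° − (0.9°)) = 0.9466.
B: cos θ_z = cos(-51.2° − (0.7°)) = 0.6170.
Ratio A/B = 0.9466 / 0.6170 = 1.5342.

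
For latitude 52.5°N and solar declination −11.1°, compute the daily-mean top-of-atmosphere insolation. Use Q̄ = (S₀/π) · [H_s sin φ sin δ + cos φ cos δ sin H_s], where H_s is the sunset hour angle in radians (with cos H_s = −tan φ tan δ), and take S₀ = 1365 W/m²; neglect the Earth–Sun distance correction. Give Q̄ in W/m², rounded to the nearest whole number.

164 W/m²

cos H_s = −tan(52.5°) · tan(-11.1°) = 0.2557, so H_s = arccos(0.2557) = 75.18°. In radians, H_s = 1.3121.
H_s sin φ sin δ = 1.3121 × 0.7934 × -0.1925 = -0.2004.
cos φ cos δ sin H_s = 0.6088 × 0.9813 × 0.9667 = 0.5775.
Q̄ = (1365/π) × (-0.2004 + 0.5775) = 434.49 × 0.3771 = 163.85 W/m².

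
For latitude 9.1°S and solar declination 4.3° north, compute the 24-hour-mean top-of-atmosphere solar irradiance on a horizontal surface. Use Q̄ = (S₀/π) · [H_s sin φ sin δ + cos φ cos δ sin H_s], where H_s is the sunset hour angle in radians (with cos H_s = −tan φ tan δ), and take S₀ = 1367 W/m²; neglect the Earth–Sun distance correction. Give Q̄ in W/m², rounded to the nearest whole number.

cos H_s = −tan(-9.1°) · tan(4.3°) = 0.0120, so H_s = arccos(0.0120) = 89.31°. In radians, H_s = 1.5588.
H_s sin φ sin δ = 1.5588 × -0.1582 × 0.0750 = -0.0185.
cos φ cos δ sin H_s = 0.9874 × 0.9972 × 0.9999 = 0.9845.
Q̄ = (1367/π) × (-0.0185 + 0.9845) = 435.13 × 0.9660 = 420.34 W/m².

420 W/m²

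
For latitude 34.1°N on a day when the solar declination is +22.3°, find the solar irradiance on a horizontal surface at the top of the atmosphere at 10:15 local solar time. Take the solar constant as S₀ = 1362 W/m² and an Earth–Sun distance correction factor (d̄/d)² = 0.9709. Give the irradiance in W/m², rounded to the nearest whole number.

Hour angle H = 15° × (10.25 − 12) = -26.25°.
cos θ_z = sin φ sin δ + cos φ cos δ cos H = (0.5606)(0.3795) + (0.8281)(0.9252)(0.8969) = 0.8999.
Top-of-atmosphere irradiance = S₀ (d̄/d)² cos θ_z = 1362 × 0.9709 × 0.8999 = 1190.00 W/m².

1190 W/m²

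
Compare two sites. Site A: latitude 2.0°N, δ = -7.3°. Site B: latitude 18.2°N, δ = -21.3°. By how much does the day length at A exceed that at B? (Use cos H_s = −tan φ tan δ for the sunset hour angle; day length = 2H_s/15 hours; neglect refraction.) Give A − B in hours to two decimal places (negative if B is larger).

A: H_s = arccos(−tan 2.0° · tan -7.3°) = 89.74°, so 2H_s/15 = 11.9653 h.
B: H_s = arccos(−tan 18.2° · tan -21.3°) = 82.64°, so 2H_s/15 = 11.0187 h.
A − B = 11.9653 − 11.0187 = 0.9466 h.

+0.95 h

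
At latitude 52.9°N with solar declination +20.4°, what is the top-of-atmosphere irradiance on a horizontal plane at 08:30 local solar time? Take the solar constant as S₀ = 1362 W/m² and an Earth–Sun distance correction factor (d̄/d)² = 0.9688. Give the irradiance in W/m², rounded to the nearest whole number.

821 W/m²

Hour angle H = 15° × (8.5 − 12) = -52.50°.
With φ = 52.9°, δ = 20.4°, H = -52.50°: sin φ sin δ = 0.2780, cos φ cos δ cos H = 0.3442, so cos θ_z = 0.6222.
Top-of-atmosphere irradiance = S₀ (d̄/d)² cos θ_z = 1362 × 0.9688 × 0.6222 = 821.00 W/m².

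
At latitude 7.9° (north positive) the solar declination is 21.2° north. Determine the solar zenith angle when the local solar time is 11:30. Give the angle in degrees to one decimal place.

Hour angle H = 15° × (11.5 − 12) = -7.50°.
With φ = 7.9°, δ = 21.2°, H = -7.50°: sin φ sin δ = 0.0497, cos φ cos δ cos H = 0.9156, so cos θ_z = 0.9653.
θ_z = arccos(0.9653) = 15.14°.

15.1°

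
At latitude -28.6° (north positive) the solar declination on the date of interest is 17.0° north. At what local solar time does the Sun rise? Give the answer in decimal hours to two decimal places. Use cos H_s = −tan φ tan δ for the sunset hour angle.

cos H_s = −tan(-28.6°) · tan(17.0°) = 0.1667, so H_s = arccos(0.1667) = 80.40°.
Sunrise is at 12 − H_s/15 = 12 − 5.360 = 6.640 h local solar time.

6.64 h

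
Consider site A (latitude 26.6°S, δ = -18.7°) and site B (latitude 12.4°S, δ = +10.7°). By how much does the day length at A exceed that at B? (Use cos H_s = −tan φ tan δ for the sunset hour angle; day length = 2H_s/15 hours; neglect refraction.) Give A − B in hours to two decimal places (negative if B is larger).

A: H_s = arccos(−tan -26.6° · tan -18.7°) = 99.76°, so 2H_s/15 = 13.3013 h.
B: H_s = arccos(−tan -12.4° · tan 10.7°) = 87.62°, so 2H_s/15 = 11.6827 h.
A − B = 13.3013 − 11.6827 = 1.6186 h.

+1.62 h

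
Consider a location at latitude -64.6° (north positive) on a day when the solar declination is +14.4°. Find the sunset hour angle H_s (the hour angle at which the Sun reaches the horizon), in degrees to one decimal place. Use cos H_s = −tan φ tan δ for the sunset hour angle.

cos H_s = −tan(-64.6°) · tan(14.4°) = 0.5407, so H_s = arccos(0.5407) = 57.27°.

57.3°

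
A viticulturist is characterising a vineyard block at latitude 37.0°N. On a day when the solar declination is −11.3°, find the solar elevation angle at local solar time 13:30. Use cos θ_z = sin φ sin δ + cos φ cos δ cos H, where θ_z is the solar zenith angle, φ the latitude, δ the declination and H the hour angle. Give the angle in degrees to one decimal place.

37.3°

Hour angle H = 15° × (13.5 − 12) = 22.50°.
With φ = 37.0°, δ = -11.3°, H = 22.50°: sin φ sin δ = -0.1179, cos φ cos δ cos H = 0.7235, so cos θ_z = 0.6056.
θ_z = arccos(0.6056) = 52.73°, so the elevation is 90° − 52.73° = 37.27°.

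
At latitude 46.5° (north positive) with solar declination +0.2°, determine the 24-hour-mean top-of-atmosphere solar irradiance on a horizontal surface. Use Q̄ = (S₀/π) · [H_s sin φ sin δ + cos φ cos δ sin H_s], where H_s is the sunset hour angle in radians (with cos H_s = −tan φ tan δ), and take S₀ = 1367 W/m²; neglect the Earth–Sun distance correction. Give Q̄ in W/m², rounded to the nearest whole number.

301 W/m²

−tan φ tan δ = −(1.0538)(0.0035) = -0.0037; H_s = arccos(-0.0037) = 90.21°. In radians, H_s = 1.5745.
H_s sin φ sin δ = 1.5745 × 0.7254 × 0.0035 = 0.0040.
cos φ cos δ sin H_s = 0.6884 × 1.0000 × 1.0000 = 0.6884.
Q̄ = (1367/π) × (0.0040 + 0.6884) = 435.13 × 0.6924 = 301.28 W/m².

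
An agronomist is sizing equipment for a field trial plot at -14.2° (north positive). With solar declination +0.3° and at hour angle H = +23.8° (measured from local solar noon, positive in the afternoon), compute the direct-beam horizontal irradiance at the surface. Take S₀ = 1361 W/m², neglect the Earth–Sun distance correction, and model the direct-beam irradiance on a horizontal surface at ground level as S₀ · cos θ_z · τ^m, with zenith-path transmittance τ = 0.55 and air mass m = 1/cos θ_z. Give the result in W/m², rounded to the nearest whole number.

614 W/m²

With φ = -14.2°, δ = 0.3°, H = 23.80°: sin φ sin δ = -0.0013, cos φ cos δ cos H = 0.8870, so cos θ_z = 0.8857.
Air mass m = 1/cos θ_z = 1/0.8857 = 1.129; τ^m = 0.55^1.129 = 0.5092.
Surface direct beam = 1361 × 0.8857 × 0.5092 = 613.81 W/m².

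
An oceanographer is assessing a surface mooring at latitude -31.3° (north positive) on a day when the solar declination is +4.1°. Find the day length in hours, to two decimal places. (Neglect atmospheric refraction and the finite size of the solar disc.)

cos H_s = −tan(-31.3°) · tan(4.1°) = 0.0436, so H_s = arccos(0.0436) = 87.50°.
Day length = 2 H_s / 15° h⁻¹ = 175.00° / 15 = 11.667 h.

11.67 hours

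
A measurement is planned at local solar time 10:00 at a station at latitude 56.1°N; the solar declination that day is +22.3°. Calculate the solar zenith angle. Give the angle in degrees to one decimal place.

40.4°

Hour angle H = 15° × (10 − 12) = -30.00°.
cos θ_z = sin(56.1°) sin(22.3°) + cos(56.1°) cos(22.3°) cos(-30.00°) = 0.3150 + 0.4469 = 0.7619.
θ_z = arccos(0.7619) = 40.37°.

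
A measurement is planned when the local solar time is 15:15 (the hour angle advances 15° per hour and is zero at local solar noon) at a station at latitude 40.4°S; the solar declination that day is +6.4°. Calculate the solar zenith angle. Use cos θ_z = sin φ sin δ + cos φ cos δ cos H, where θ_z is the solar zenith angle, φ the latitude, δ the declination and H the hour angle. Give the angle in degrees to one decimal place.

Hour angle H = 15° × (15.25 − 12) = 48.75°.
cos θ_z = sin φ sin δ + cos φ cos δ cos H = (-0.6481)(0.1115) + (0.7615)(0.9938)(0.6593) = 0.4267.
θ_z = arccos(0.4267) = 64.74°.

64.7°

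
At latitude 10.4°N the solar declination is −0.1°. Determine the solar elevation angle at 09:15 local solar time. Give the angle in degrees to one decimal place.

47.7°

Hour angle H = 15° × (9.25 − 12) = -41.25°.
cos θ_z = sin(10.4°) sin(-0.1°) + cos(10.4°) cos(-0.1°) cos(-41.25°) = -0.0003 + 0.7395 = 0.7392.
θ_z = arccos(0.7392) = 42.34°, so the elevation is 90° − 42.34° = 47.66°.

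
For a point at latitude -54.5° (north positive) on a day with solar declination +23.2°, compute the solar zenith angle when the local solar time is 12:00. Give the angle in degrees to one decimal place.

77.7°

Hour angle H = 15° × (12 − 12) = 0.00°.
cos θ_z = sin φ sin δ + cos φ cos δ cos H = (-0.8141)(0.3939) + (0.5807)(0.9191)(1.0000) = 0.2130.
θ_z = arccos(0.2130) = 77.70°.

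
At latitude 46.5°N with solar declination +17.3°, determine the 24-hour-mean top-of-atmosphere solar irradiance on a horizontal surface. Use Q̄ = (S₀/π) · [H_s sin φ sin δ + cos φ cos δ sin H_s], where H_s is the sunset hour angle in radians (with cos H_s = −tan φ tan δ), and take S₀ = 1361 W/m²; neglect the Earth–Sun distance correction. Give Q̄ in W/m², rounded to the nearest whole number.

447 W/m²

The sunset hour angle satisfies cos H_s = −tan φ tan δ = -0.3282, giving H_s = 109.16°. In radians, H_s = 1.9052.
H_s sin φ sin δ = 1.9052 × 0.7254 × 0.2974 = 0.4110.
cos φ cos δ sin H_s = 0.6884 × 0.9548 × 0.9446 = 0.6209.
Q̄ = (1361/π) × (0.4110 + 0.6209) = 433.22 × 1.0319 = 447.04 W/m².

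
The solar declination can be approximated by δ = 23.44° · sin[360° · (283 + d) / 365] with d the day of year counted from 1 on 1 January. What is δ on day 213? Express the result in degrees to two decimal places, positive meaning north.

360 × (283 + 213) / 365 = 489.205°; sin(489.205°) = 0.7749.
δ = 23.44 × 0.7749 = 18.164° ≈ +18.16°.

+18.16°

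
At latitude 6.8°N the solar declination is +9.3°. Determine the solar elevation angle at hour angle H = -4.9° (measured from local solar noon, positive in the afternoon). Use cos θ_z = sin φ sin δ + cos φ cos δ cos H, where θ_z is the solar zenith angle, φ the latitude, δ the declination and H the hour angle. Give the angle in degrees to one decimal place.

With φ = 6.8°, δ = 9.3°, H = -4.90°: sin φ sin δ = 0.0191, cos φ cos δ cos H = 0.9763, so cos θ_z = 0.9954.
θ_z = arccos(0.9954) = 5.50°, so the elevation is 90° − 5.50° = 84.50°.

84.5°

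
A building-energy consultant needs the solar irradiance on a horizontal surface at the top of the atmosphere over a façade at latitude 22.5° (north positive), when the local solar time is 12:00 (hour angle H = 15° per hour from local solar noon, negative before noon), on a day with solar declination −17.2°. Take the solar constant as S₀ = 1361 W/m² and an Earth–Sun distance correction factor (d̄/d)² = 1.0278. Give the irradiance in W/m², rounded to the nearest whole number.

Hour angle H = 15° × (12 − 12) = 0.00°.
cos θ_z = sin(22.5°) sin(-17.2°) + cos(22.5°) cos(-17.2°) cos(0.00°) = -0.1132 + 0.8826 = 0.7694.
Top-of-atmosphere irradiance = S₀ (d̄/d)² cos θ_z = 1361 × 1.0278 × 0.7694 = 1076.26 W/m².

1076 W/m²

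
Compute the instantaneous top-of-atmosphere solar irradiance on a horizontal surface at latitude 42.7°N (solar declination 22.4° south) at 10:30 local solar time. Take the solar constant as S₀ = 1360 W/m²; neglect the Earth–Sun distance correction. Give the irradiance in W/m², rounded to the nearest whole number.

Hour angle H = 15° × (10.5 − 12) = -22.50°.
With φ = 42.7°, δ = -22.4°, H = -22.50°: sin φ sin δ = -0.2584, cos φ cos δ cos H = 0.6277, so cos θ_z = 0.3693.
Top-of-atmosphere irradiance = S₀ cos θ_z = 1360 × 0.3693 = 502.25 W/m².

502 W/m²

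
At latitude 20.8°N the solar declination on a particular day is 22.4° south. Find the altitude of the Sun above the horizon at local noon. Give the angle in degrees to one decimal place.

46.8°

At local solar noon the hour angle is zero, so the elevation is 90° − |φ − δ| = 90° − |20.8° − (-22.4°)| = 90° − 43.2° = 46.8°.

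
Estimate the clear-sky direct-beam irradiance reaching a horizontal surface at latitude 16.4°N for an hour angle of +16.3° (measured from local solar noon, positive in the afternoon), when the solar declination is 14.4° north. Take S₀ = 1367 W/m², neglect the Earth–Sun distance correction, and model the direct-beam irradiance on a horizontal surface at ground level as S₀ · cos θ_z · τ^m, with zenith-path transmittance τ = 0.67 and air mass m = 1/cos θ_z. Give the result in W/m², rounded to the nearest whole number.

With φ = 16.4°, δ = 14.4°, H = 16.30°: sin φ sin δ = 0.0702, cos φ cos δ cos H = 0.8918, so cos θ_z = 0.9620.
Air mass m = 1/cos θ_z = 1/0.9620 = 1.040; τ^m = 0.67^1.040 = 0.6594.
Surface direct beam = 1367 × 0.9620 × 0.6594 = 867.15 W/m².

867 W/m²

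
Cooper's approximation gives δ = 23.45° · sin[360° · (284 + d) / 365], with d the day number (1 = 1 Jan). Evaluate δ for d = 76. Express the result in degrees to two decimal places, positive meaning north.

-2.02°

360 × (284 + 76) / 365 = 355.068°; sin(355.068°) = -0.0860.
δ = 23.45 × -0.0860 = -2.017° ≈ -2.02°.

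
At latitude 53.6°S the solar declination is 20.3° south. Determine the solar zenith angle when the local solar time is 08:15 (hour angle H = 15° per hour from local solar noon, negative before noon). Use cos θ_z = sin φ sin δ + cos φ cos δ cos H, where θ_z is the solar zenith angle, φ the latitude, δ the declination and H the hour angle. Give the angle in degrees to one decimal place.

Hour angle H = 15° × (8.25 − 12) = -56.25°.
With φ = -53.6°, δ = -20.3°, H = -56.25°: sin φ sin δ = 0.2792, cos φ cos δ cos H = 0.3092, so cos θ_z = 0.5884.
θ_z = arccos(0.5884) = 53.96°.

54.0°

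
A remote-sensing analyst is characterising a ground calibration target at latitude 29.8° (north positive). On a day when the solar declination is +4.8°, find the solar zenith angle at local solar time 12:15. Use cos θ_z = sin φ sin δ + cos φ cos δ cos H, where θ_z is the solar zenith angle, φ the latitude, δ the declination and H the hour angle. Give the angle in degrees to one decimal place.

25.2°

Hour angle H = 15° × (12.25 − 12) = 3.75°.
cos θ_z = sin φ sin δ + cos φ cos δ cos H = (0.4970)(0.0837) + (0.8678)(0.9965)(0.9979) = 0.9045.
θ_z = arccos(0.9045) = 25.24°.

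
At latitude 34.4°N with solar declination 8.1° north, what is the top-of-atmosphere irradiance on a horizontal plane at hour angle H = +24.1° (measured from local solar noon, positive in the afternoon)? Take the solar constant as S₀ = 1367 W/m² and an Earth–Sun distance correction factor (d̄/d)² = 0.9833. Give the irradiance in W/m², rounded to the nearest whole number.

1109 W/m²

With φ = 34.4°, δ = 8.1°, H = 24.10°: sin φ sin δ = 0.0796, cos φ cos δ cos H = 0.7457, so cos θ_z = 0.8253.
Top-of-atmosphere irradiance = S₀ (d̄/d)² cos θ_z = 1367 × 0.9833 × 0.8253 = 1109.34 W/m².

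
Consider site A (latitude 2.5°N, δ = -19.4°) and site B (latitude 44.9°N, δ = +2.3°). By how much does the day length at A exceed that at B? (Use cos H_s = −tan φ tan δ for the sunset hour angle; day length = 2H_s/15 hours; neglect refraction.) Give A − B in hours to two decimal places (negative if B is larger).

A: H_s = arccos(−tan 2.5° · tan -19.4°) = 89.12°, so 2H_s/15 = 11.8827 h.
B: H_s = arccos(−tan 44.9° · tan 2.3°) = 92.29°, so 2H_s/15 = 12.3053 h.
A − B = 11.8827 − 12.3053 = -0.4226 h.

-0.42 h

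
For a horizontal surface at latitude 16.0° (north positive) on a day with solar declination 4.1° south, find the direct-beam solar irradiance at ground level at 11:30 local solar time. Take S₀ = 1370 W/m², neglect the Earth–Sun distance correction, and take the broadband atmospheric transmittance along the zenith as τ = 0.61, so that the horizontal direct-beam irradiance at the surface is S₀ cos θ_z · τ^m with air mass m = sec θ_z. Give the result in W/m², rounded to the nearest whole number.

Hour angle H = 15° × (11.5 − 12) = -7.50°.
cos θ_z = sin(16.0°) sin(-4.1°) + cos(16.0°) cos(-4.1°) cos(-7.50°) = -0.0197 + 0.9506 = 0.9309.
Air mass m = 1/cos θ_z = 1/0.9309 = 1.074; τ^m = 0.61^1.074 = 0.5881.
Surface direct beam = 1370 × 0.9309 × 0.5881 = 750.02 W/m².

750 W/m²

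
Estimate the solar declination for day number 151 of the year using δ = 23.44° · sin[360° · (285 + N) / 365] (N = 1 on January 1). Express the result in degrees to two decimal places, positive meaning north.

+22.03°

360 × (285 + 151) / 365 = 430.027°; sin(430.027°) = 0.9399.
δ = 23.44 × 0.9399 = 22.031° ≈ +22.03°.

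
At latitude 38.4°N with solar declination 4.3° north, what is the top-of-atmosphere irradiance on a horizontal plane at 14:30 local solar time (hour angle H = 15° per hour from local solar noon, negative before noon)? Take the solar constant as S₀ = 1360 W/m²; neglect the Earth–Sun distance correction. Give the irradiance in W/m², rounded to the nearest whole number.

Hour angle H = 15° × (14.5 − 12) = 37.50°.
With φ = 38.4°, δ = 4.3°, H = 37.50°: sin φ sin δ = 0.0466, cos φ cos δ cos H = 0.6200, so cos θ_z = 0.6666.
Top-of-atmosphere irradiance = S₀ cos θ_z = 1360 × 0.6666 = 906.58 W/m².

907 W/m²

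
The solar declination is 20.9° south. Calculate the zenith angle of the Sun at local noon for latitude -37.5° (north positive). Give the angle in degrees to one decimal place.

At local solar noon the hour angle is zero, so the zenith angle is |φ − δ| = |-37.5° − (-20.9°)| = 16.6°.

16.6°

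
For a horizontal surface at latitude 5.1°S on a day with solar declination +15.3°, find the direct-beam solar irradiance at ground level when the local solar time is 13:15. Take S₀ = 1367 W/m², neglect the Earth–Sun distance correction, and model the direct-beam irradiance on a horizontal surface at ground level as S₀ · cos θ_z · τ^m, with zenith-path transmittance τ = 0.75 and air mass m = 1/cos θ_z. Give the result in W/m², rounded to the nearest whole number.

Hour angle H = 15° × (13.25 − 12) = 18.75°.
With φ = -5.1°, δ = 15.3°, H = 18.75°: sin φ sin δ = -0.0235, cos φ cos δ cos H = 0.9098, so cos θ_z = 0.8863.
Air mass m = 1/cos θ_z = 1/0.8863 = 1.128; τ^m = 0.75^1.128 = 0.7229.
Surface direct beam = 1367 × 0.8863 × 0.7229 = 875.85 W/m².

876 W/m²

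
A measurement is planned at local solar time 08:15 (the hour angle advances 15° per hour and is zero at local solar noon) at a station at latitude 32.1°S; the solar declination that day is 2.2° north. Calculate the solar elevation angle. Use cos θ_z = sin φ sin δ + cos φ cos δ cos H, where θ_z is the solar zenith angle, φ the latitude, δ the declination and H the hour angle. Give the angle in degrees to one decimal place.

Hour angle H = 15° × (8.25 − 12) = -56.25°.
With φ = -32.1°, δ = 2.2°, H = -56.25°: sin φ sin δ = -0.0204, cos φ cos δ cos H = 0.4703, so cos θ_z = 0.4499.
θ_z = arccos(0.4499) = 63.26°, so the elevation is 90° − 63.26° = 26.74°.

26.7°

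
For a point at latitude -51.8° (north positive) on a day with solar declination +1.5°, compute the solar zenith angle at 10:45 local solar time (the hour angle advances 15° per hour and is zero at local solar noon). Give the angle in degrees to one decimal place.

Hour angle H = 15° × (10.75 − 12) = -18.75°.
cos θ_z = sin(-51.8°) sin(1.5°) + cos(-51.8°) cos(1.5°) cos(-18.75°) = -0.0206 + 0.5854 = 0.5648.
θ_z = arccos(0.5648) = 55.61°.

55.6°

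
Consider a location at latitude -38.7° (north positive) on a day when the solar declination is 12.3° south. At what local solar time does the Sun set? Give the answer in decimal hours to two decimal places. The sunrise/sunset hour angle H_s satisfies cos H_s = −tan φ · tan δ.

18.67 h

−tan φ tan δ = −(-0.8012)(-0.2180) = -0.1747; H_s = arccos(-0.1747) = 100.06°.
Sunset is at 12 + H_s/15 = 12 + 6.671 = 18.671 h local solar time.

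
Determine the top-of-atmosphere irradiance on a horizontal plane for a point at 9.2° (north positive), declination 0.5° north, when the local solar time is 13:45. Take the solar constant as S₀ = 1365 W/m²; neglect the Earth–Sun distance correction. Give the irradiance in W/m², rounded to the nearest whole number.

Hour angle H = 15° × (13.75 − 12) = 26.25°.
cos θ_z = sin(9.2°) sin(0.5°) + cos(9.2°) cos(0.5°) cos(26.25°) = 0.0014 + 0.8853 = 0.8867.
Top-of-atmosphere irradiance = S₀ cos θ_z = 1365 × 0.8867 = 1210.35 W/m².

1210 W/m²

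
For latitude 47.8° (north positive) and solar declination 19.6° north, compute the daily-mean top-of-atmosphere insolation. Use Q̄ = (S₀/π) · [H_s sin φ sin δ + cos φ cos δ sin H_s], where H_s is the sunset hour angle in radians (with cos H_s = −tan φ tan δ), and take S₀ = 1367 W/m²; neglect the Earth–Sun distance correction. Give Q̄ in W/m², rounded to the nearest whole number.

The sunset hour angle satisfies cos H_s = −tan φ tan δ = -0.3927, giving H_s = 113.12°. In radians, H_s = 1.9743.
H_s sin φ sin δ = 1.9743 × 0.7408 × 0.3355 = 0.4907.
cos φ cos δ sin H_s = 0.6717 × 0.9421 × 0.9197 = 0.5820.
Q̄ = (1367/π) × (0.4907 + 0.5820) = 435.13 × 1.0727 = 466.76 W/m².

467 W/m²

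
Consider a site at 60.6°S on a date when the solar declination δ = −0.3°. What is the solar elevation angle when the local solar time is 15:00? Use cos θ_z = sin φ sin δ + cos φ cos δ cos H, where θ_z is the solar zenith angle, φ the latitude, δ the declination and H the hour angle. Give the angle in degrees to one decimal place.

20.6°

Hour angle H = 15° × (15 − 12) = 45.00°.
With φ = -60.6°, δ = -0.3°, H = 45.00°: sin φ sin δ = 0.0046, cos φ cos δ cos H = 0.3471, so cos θ_z = 0.3517.
θ_z = arccos(0.3517) = 69.41°, so the elevation is 90° − 69.41° = 20.59°.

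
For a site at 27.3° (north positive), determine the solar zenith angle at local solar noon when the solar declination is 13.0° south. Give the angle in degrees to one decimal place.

At local solar noon the hour angle is zero, so the zenith angle is |φ − δ| = |27.3° − (-13.0°)| = 40.3°.

40.3°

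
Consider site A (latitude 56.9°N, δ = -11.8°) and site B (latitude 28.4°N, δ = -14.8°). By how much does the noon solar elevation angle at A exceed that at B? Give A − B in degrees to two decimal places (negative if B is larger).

-25.50°

A: 90° − |56.9 − (-11.8)| = 21.30°.
B: 90° − |28.4 − (-14.8)| = 46.80°.
A − B = 21.30 − 46.80 = -25.50°.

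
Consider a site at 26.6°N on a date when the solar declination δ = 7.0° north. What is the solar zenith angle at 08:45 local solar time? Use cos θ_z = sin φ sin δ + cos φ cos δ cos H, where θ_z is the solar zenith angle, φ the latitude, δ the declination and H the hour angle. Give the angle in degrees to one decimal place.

50.2°

Hour angle H = 15° × (8.75 − 12) = -48.75°.
cos θ_z = sin φ sin δ + cos φ cos δ cos H = (0.4478)(0.1219) + (0.8942)(0.9925)(0.6593) = 0.6397.
θ_z = arccos(0.6397) = 50.23°.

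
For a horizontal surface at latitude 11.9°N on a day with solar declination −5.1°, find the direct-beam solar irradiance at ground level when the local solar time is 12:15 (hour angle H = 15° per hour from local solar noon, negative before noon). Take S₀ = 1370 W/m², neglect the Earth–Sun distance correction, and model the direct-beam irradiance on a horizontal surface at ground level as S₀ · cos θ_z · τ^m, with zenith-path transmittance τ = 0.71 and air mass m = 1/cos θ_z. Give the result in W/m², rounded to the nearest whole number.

913 W/m²

Hour angle H = 15° × (12.25 − 12) = 3.75°.
cos θ_z = sin(11.9°) sin(-5.1°) + cos(11.9°) cos(-5.1°) cos(3.75°) = -0.0183 + 0.9725 = 0.9542.
Air mass m = 1/cos θ_z = 1/0.9542 = 1.048; τ^m = 0.71^1.048 = 0.6984.
Surface direct beam = 1370 × 0.9542 × 0.6984 = 912.99 W/m².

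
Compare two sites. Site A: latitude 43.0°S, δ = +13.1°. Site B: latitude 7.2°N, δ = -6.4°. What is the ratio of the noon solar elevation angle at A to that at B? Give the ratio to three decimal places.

0.444

A: 90° − |-43.0 − (13.1)| = 33.90°.
B: 90° − |7.2 − (-6.4)| = 76.40°.
Ratio A/B = 33.9000 / 76.4000 = 0.4437.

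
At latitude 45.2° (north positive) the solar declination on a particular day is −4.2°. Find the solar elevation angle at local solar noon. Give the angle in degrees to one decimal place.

At local solar noon the hour angle is zero, so the elevation is 90° − |φ − δ| = 90° − |45.2° − (-4.2°)| = 90° − 49.4° = 40.6°.

40.6°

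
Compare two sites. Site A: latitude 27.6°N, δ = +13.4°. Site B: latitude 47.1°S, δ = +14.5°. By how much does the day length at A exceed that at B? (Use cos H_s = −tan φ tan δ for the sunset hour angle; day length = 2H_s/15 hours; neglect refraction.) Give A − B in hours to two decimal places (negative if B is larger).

A: H_s = arccos(−tan 27.6° · tan 13.4°) = 97.15°, so 2H_s/15 = 12.9533 h.
B: H_s = arccos(−tan -47.1° · tan 14.5°) = 73.84°, so 2H_s/15 = 9.8453 h.
A − B = 12.9533 − 9.8453 = 3.1080 h.

+3.11 h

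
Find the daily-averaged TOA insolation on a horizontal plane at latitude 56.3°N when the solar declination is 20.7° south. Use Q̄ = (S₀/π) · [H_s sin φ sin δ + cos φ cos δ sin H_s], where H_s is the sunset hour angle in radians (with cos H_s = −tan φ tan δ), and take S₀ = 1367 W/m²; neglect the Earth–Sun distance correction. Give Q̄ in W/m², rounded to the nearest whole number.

62 W/m²

The sunset hour angle satisfies cos H_s = −tan φ tan δ = 0.5666, giving H_s = 55.49°. In radians, H_s = 0.9685.
H_s sin φ sin δ = 0.9685 × 0.8320 × -0.3535 = -0.2848.
cos φ cos δ sin H_s = 0.5548 × 0.9354 × 0.8240 = 0.4276.
Q̄ = (1367/π) × (-0.2848 + 0.4276) = 435.13 × 0.1428 = 62.14 W/m².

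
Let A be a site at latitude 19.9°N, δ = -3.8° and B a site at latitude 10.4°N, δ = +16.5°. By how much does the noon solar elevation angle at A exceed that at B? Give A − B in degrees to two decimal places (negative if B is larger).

A: 90° − |19.9 − (-3.8)| = 66.30°.
B: 90° − |10.4 − (16.5)| = 83.90°.
A − B = 66.30 − 83.90 = -17.60°.

-17.60°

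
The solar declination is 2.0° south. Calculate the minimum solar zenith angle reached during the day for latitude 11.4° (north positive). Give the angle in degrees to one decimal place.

At local solar noon the hour angle is zero, so the zenith angle is |φ − δ| = |11.4° − (-2.0°)| = 13.4°.

13.4°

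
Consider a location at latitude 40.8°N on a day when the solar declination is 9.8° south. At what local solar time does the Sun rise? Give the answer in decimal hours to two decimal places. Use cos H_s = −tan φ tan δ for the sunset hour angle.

cos H_s = −tan(40.8°) · tan(-9.8°) = 0.1491, so H_s = arccos(0.1491) = 81.43°.
Sunrise is at 12 − H_s/15 = 12 − 5.429 = 6.571 h local solar time.

6.57 h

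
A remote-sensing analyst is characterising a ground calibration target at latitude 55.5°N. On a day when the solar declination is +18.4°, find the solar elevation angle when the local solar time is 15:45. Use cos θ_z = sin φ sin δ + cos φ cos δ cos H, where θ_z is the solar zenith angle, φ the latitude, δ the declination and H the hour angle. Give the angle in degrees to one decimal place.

34.0°

Hour angle H = 15° × (15.75 − 12) = 56.25°.
cos θ_z = sin φ sin δ + cos φ cos δ cos H = (0.8241)(0.3156) + (0.5664)(0.9489)(0.5556) = 0.5587.
θ_z = arccos(0.5587) = 56.03°, so the elevation is 90° − 56.03° = 33.97°.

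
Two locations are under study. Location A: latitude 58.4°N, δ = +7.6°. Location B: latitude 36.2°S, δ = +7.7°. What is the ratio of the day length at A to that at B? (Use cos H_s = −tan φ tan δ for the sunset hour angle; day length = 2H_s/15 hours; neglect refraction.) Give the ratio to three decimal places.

A: H_s = arccos(−tan 58.4° · tan 7.6°) = 102.53°, so 2H_s/15 = 13.6707 h.
B: H_s = arccos(−tan -36.2° · tan 7.7°) = 84.32°, so 2H_s/15 = 11.2427 h.
Ratio A/B = 13.6707 / 11.2427 = 1.2160.

1.216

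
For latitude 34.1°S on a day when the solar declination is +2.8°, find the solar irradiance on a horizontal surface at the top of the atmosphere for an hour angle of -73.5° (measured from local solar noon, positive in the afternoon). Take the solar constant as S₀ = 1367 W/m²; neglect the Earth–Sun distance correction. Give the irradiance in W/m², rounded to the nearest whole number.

284 W/m²

cos θ_z = sin(-34.1°) sin(2.8°) + cos(-34.1°) cos(2.8°) cos(-73.50°) = -0.0274 + 0.2349 = 0.2075.
Top-of-atmosphere irradiance = S₀ cos θ_z = 1367 × 0.2075 = 283.65 W/m².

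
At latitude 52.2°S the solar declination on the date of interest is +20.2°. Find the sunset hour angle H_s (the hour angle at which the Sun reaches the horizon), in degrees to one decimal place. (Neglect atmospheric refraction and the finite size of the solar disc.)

−tan φ tan δ = −(-1.2892)(0.3679) = 0.4743; H_s = arccos(0.4743) = 61.69°.

61.7°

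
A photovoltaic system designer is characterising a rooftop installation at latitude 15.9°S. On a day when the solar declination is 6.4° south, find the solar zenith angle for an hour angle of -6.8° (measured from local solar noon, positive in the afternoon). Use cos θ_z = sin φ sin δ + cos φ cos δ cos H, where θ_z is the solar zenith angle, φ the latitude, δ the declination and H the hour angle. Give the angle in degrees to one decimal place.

cos θ_z = sin φ sin δ + cos φ cos δ cos H = (-0.2740)(-0.1115) + (0.9617)(0.9938)(0.9930) = 0.9796.
θ_z = arccos(0.9796) = 11.59°.

11.6°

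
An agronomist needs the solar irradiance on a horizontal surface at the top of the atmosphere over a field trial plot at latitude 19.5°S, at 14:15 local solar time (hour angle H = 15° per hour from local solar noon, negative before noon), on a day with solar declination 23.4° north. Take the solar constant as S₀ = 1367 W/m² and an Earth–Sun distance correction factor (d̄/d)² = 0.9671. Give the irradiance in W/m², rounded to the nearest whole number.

776 W/m²

Hour angle H = 15° × (14.25 − 12) = 33.75°.
cos θ_z = sin(-19.5°) sin(23.4°) + cos(-19.5°) cos(23.4°) cos(33.75°) = -0.1326 + 0.7193 = 0.5867.
Top-of-atmosphere irradiance = S₀ (d̄/d)² cos θ_z = 1367 × 0.9671 × 0.5867 = 775.63 W/m².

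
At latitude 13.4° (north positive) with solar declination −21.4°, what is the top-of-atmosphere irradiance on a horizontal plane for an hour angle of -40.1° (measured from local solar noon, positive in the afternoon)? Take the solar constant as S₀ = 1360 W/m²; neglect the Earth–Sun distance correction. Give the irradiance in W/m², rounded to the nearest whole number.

827 W/m²

With φ = 13.4°, δ = -21.4°, H = -40.10°: sin φ sin δ = -0.0846, cos φ cos δ cos H = 0.6928, so cos θ_z = 0.6082.
Top-of-atmosphere irradiance = S₀ cos θ_z = 1360 × 0.6082 = 827.15 W/m².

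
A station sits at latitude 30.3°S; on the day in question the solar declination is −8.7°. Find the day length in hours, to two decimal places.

The sunset hour angle satisfies cos H_s = −tan φ tan δ = -0.0894, giving H_s = 95.13°.
Day length = 2 H_s / 15° h⁻¹ = 190.26° / 15 = 12.684 h.

12.68 hours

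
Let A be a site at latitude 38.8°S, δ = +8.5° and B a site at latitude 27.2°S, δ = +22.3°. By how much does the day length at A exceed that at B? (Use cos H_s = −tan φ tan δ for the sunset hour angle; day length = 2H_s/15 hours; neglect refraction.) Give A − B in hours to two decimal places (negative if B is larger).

+0.70 h

A: H_s = arccos(−tan -38.8° · tan 8.5°) = 83.10°, so 2H_s/15 = 11.0800 h.
B: H_s = arccos(−tan -27.2° · tan 22.3°) = 77.83°, so 2H_s/15 = 10.3773 h.
A − B = 11.0800 − 10.3773 = 0.7027 h.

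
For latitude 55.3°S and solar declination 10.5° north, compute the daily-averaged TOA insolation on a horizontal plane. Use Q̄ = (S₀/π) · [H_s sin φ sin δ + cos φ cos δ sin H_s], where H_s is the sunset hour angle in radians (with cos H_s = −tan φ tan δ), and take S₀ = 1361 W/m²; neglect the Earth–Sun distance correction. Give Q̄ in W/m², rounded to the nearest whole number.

−tan φ tan δ = −(-1.4442)(0.1853) = 0.2676; H_s = arccos(0.2676) = 74.48°. In radians, H_s = 1.2999.
H_s sin φ sin δ = 1.2999 × -0.8221 × 0.1822 = -0.1947.
cos φ cos δ sin H_s = 0.5693 × 0.9833 × 0.9635 = 0.5394.
Q̄ = (1361/π) × (-0.1947 + 0.5394) = 433.22 × 0.3447 = 149.33 W/m².

149 W/m²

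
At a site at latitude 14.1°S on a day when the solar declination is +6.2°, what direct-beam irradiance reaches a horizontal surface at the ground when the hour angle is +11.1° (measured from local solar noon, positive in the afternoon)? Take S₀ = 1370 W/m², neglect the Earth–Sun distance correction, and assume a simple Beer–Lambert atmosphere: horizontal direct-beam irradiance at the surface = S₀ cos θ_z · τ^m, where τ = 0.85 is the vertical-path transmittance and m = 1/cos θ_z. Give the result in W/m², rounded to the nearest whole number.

1056 W/m²

With φ = -14.1°, δ = 6.2°, H = 11.10°: sin φ sin δ = -0.0263, cos φ cos δ cos H = 0.9462, so cos θ_z = 0.9199.
Air mass m = 1/cos θ_z = 1/0.9199 = 1.087; τ^m = 0.85^1.087 = 0.8381.
Surface direct beam = 1370 × 0.9199 × 0.8381 = 1056.23 W/m².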